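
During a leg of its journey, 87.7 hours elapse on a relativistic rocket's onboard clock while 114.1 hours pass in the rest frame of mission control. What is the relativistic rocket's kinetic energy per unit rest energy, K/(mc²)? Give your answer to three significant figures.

0.301

The time-dilation ratio gives γ = 114.1/87.7 = 1.30103.
Since K = (γ−1)mc², K/(mc²) = 1.30103 − 1 = 0.301.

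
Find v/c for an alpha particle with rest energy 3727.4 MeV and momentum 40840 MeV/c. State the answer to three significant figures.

βγ = pc/(mc²) = 40840/3727.4 = 10.957.
Since γ² = 1 + (βγ)² = 121.056, γ = √121.056 = 11.0025, and β = (βγ)/γ = 10.957/11.0025 = 0.996.

0.996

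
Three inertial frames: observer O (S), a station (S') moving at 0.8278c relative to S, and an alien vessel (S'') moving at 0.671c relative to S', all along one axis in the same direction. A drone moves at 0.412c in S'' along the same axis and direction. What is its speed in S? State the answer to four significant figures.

0.9847c

Compose velocities in two stages. Stage 1 (into S'): u₁ = (0.412+0.671)/(1+0.412×0.671) = 0.84845.
Stage 2 (into S): u = (0.84845+0.8278)/(1+0.84845×0.8278) = 0.98467, so the speed is 0.9847c.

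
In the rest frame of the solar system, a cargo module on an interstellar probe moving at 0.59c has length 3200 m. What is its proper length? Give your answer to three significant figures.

γ = 1/√(1 − β²) = 1/√(1 − 0.3481) = 1/√0.6519 = 1/0.807403 = 1.2385.
Proper length: L₀ = γ·L = 1.2385 × 3200 = 3960 m.

3960 m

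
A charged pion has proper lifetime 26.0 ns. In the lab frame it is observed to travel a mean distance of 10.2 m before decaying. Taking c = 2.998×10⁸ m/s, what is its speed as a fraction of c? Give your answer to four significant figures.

0.7946c

Let x = d/(cτ) = 10.20 m / (2.998×10⁸ m/s × 2.600×10^-8 s) = 1.3086. Since d = βγcτ, x = βγ = β/√(1−β²).
Solving: β² = x²/(1+x²) = 1.71243/2.71243 = 0.631327, so β = 0.7946.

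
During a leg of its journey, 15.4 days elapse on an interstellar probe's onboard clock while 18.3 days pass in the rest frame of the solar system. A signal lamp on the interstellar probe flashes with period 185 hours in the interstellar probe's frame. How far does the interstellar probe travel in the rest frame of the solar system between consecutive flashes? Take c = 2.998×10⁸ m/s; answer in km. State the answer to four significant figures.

From Δt = γΔτ: γ = 18.3/15.4 = 1.18831.
β = √(1 − 1/γ²) = 0.54021. Lab-frame period = γτ = 1.18831×185 hours = 219.84 hours. Distance = βc × γτ = 0.54021 × 2.998×10⁸ m/s × 791424 s = 1.2818×10^14 m = 1.282×10^11 km.

1.282×10^11 km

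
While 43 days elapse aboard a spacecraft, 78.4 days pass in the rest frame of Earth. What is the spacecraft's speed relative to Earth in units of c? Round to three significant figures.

0.836c

γ = Δt/Δτ = 78.4/43 = 1.8233.
β = √(1 − 1/γ²) = √(1 − 0.300804) = √0.699196 = 0.836.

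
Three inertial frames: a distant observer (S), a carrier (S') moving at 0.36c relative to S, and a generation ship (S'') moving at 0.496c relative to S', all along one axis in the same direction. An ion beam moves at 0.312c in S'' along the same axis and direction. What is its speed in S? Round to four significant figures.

Compose velocities in two stages. Stage 1 (into S'): u₁ = (0.312+0.496)/(1+0.312×0.496) = 0.69972.
Stage 2 (into S): u = (0.69972+0.36)/(1+0.69972×0.36) = 0.84649, so the speed is 0.8465c.

0.8465c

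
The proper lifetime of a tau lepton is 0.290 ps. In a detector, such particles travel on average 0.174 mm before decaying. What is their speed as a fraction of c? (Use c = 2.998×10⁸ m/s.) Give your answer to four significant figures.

d = βγcτ ⇒ βγ = d/(cτ) = 1.740×10^-4 m / (8.6942×10^-5 m) = 2.0013.
β = (βγ)/√(1+(βγ)²) = 2.0013/√5.0052 = 0.8945.

0.8945c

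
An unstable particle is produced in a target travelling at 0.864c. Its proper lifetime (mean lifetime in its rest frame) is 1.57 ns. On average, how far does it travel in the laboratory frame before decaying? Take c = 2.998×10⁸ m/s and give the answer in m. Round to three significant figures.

β² = 0.746496, so γ = 1/√0.253504 = 1.9861.
Lab-frame lifetime: Δt = γτ = 1.9861 × 1.57 ns = 3.1182 ns.
Distance: d = vΔt = 0.864 × 2.998×10⁸ m/s × 3.1182×10^-9 s = 0.808 m.

0.808 m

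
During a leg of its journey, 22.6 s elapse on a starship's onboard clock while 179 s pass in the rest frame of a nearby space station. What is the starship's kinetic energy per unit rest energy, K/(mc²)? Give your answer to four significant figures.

6.920

From Δt = γΔτ: γ = 179/22.6 = 7.92035.
Since K = (γ−1)mc², K/(mc²) = 7.92035 − 1 = 6.920.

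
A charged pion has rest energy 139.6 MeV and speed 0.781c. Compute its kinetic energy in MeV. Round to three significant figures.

83.9 MeV

β² = 0.609961, so γ = 1/√0.390039 = 1.6012.
Kinetic energy: K = (γ − 1)mc² = (1.6012 − 1) × 139.6 MeV = 0.6012 × 139.6 = 83.9 MeV.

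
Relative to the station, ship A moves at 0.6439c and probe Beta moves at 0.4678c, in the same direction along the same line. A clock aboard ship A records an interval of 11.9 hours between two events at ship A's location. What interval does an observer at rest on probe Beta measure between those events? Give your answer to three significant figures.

Transform ship A's velocity into probe Beta's frame: (0.6439 − 0.4678)/(1 − 0.6439·0.4678) = 0.1761/0.69878358, so the relative speed is 0.25201c.
γ for this relative speed: γ = 1/√(1 − 0.063509) = 1.0334.
The clock on ship A records proper time, so probe Beta measures Δt = γΔτ = 1.0334 × 11.9 = 12.3 hours.

12.3 hours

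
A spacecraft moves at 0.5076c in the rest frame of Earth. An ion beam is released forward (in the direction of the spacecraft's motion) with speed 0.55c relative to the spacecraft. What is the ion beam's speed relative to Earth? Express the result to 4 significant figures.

Relativistic velocity addition: u = (u' + v)/(1 + u'v/c²), with u' = 0.55c and v = 0.5076c.
Numerator: 0.55 + 0.5076 = 1.0576. Denominator: 1 + (0.55)(0.5076) = 1.27918.
u = 1.0576/1.27918 = 0.82678, so the speed is 0.8268c.

0.8268c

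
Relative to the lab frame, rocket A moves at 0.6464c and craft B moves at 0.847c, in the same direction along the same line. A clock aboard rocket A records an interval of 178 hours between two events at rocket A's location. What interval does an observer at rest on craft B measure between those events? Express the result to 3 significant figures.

199 hours

Speed of rocket A in craft B's frame: u = (v_A − v_B)/(1 − v_A v_B/c²) = (0.6464 − 0.847)/(1 − 0.6464×0.847) = −0.2006/0.4524992 = −0.44332; |u| = 0.44332c.
γ for this relative speed: γ = 1/√(1 − 0.196533) = 1.1156.
Rocket A's interval is proper; time dilation gives Δt_B = γΔτ = 1.1156 × 178 hours = 199 hours.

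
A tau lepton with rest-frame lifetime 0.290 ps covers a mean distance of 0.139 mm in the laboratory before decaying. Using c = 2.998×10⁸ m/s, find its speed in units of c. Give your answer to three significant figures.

0.848c

Let x = d/(cτ) = 1.390×10^-4 m / (2.998×10⁸ m/s × 2.900×10^-13 s) = 1.5988. Since d = βγcτ, x = βγ = β/√(1−β²).
Solving: β² = x²/(1+x²) = 2.55616/3.55616 = 0.718798, so β = 0.848.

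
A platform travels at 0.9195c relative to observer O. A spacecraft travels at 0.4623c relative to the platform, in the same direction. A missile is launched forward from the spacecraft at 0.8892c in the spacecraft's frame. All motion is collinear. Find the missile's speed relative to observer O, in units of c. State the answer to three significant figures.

0.998c

First combine the missile and spacecraft (S''→S'): u₁ = (0.8892 + 0.4623)/(1 + 0.8892×0.4623) = 1.3515/1.41107716 = 0.95778.
Then combine with the platform (S'→S): u = (0.95778 + 0.9195)/(1 + 0.95778×0.9195) = 1.87728/1.88067871 = 0.99819.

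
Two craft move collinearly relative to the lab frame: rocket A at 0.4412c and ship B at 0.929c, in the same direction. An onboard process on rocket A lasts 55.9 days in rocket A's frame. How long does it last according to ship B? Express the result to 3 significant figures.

99.3 days

Speed of rocket A in ship B's frame: u = (v_A − v_B)/(1 − v_A v_B/c²) = (0.4412 − 0.929)/(1 − 0.4412×0.929) = −0.4878/0.5901252 = −0.8266; |u| = 0.8266c.
At |u| = 0.8266c, γ = (1 − 0.683268)^(−1/2) = 1.7769.
Rocket A's interval is proper; time dilation gives Δt_B = γΔτ = 1.7769 × 55.9 days = 99.3 days.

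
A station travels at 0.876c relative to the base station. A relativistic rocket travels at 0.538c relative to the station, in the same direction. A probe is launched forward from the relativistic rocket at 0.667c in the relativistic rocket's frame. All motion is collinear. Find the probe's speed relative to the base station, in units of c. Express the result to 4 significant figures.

0.9921c

Compose velocities in two stages. Stage 1 (into S'): u₁ = (0.667+0.538)/(1+0.667×0.538) = 0.88678.
Stage 2 (into S): u = (0.88678+0.876)/(1+0.88678×0.876) = 0.9921, so the speed is 0.9921c.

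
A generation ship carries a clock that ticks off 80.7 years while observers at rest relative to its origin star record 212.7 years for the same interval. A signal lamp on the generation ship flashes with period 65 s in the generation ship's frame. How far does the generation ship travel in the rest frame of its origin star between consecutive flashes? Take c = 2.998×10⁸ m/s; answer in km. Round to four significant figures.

4.752×10^7 km

The time-dilation ratio gives γ = 212.7/80.7 = 2.63569.
β = √(1 − 1/γ²) = 0.92523. Lab-frame period = γτ = 2.63569×65 s = 171.32 s. Distance = βc × γτ = 0.92523 × 2.998×10⁸ m/s × 171.32 s = 4.7521×10^10 m = 4.752×10^7 km.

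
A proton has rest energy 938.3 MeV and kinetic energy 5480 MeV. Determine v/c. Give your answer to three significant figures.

γ = 1 + K/(mc²) = 1 + 5480/938.3 = 6.8403.
β = √(1 − 1/γ²) = √(1 − 0.0213722) = √0.9786278 = 0.989.

0.989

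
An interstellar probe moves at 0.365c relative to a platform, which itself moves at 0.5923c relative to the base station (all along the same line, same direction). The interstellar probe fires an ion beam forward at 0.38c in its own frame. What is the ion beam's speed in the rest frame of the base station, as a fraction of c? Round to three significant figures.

0.898c

First combine the ion beam and interstellar probe (S''→S'): u₁ = (0.38 + 0.365)/(1 + 0.38×0.365) = 0.745/1.1387 = 0.65425.
Then combine with the platform (S'→S): u = (0.65425 + 0.5923)/(1 + 0.65425×0.5923) = 1.24655/1.387512275 = 0.89841.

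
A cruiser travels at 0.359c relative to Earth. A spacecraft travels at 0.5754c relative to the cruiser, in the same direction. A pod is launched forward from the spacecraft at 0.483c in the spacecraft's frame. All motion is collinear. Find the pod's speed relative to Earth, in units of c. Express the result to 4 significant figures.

0.9151c

Apply u = (u'+v)/(1+u'v) twice. Pod in the cruiser frame: (0.483+0.5754)/(1+0.483·0.5754) = 1.0584/1.2779182 = 0.82822c.
That velocity, transformed to the rest frame of Earth: (0.82822+0.359)/(1+0.82822·0.359) = 1.18722/1.29733098 = 0.91512c.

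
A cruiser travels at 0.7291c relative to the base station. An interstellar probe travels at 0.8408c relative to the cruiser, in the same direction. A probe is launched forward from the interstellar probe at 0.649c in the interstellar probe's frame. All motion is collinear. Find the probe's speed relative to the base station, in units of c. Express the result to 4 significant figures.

First combine the probe and interstellar probe (S''→S'): u₁ = (0.649 + 0.8408)/(1 + 0.649×0.8408) = 1.4898/1.5456792 = 0.96385.
Then combine with the cruiser (S'→S): u = (0.96385 + 0.7291)/(1 + 0.96385×0.7291) = 1.69295/1.702743035 = 0.99425.

0.9942c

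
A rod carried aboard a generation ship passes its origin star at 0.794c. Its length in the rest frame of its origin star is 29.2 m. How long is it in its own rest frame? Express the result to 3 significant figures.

γ = 1/√(1 − β²) = 1/√(1 − 0.630436) = 1/√0.369564 = 1/0.607918 = 1.645.
Proper length: L₀ = γ·L = 1.645 × 29.2 = 48.0 m.

48.0 m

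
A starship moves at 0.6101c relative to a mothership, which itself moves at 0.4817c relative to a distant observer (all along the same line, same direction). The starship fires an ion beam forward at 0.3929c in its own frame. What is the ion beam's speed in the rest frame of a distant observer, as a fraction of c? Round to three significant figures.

0.929c

Apply u = (u'+v)/(1+u'v) twice. Ion beam in the mothership frame: (0.3929+0.6101)/(1+0.3929·0.6101) = 1.003/1.23970829 = 0.80906c.
That velocity, transformed to the rest frame of a distant observer: (0.80906+0.4817)/(1+0.80906·0.4817) = 1.29076/1.389724202 = 0.92879c.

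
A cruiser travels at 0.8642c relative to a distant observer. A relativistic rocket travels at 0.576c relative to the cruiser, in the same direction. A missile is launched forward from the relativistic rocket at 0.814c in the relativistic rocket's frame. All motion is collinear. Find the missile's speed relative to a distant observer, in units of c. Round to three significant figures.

0.996c

Apply u = (u'+v)/(1+u'v) twice. Missile in the cruiser frame: (0.814+0.576)/(1+0.814·0.576) = 1.39/1.468864 = 0.94631c.
That velocity, transformed to the rest frame of a distant observer: (0.94631+0.8642)/(1+0.94631·0.8642) = 1.81051/1.817801102 = 0.99599c.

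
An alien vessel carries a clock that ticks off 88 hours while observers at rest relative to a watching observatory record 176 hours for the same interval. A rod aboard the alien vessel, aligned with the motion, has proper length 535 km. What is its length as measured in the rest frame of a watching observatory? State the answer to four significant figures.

The time-dilation ratio gives γ = 176/88 = 2.
L = L₀/γ = 535/2 = 267.5 km.

267.5 km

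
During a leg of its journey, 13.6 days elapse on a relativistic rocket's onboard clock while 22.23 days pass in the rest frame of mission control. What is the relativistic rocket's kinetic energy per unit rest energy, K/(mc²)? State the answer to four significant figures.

The time-dilation ratio gives γ = 22.23/13.6 = 1.63456.
K/(mc²) = γ − 1 = 1.63456 − 1 = 0.6346.

0.6346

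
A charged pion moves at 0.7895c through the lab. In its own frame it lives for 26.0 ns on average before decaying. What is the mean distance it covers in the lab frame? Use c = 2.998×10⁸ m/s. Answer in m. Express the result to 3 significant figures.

β² = 0.62331025, so γ = 1/√0.37668975 = 1.6293.
Lab-frame lifetime: Δt = γτ = 1.6293 × 26.0 ns = 42.362 ns.
Distance: d = vΔt = 0.7895 × 2.998×10⁸ m/s × 4.2362×10^-8 s = 10.0 m.

10.0 m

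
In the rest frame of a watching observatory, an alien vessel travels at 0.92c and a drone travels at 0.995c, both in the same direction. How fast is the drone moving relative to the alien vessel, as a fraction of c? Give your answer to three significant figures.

Transform to the alien vessel's frame: u' = (u − v)/(1 − uv/c²).
u' = (0.995 − 0.92)/(1 − 0.995×0.92) = 0.075/0.0846 = 0.88652.
Speed in the alien vessel's frame: 0.887c (in the same direction).

0.887c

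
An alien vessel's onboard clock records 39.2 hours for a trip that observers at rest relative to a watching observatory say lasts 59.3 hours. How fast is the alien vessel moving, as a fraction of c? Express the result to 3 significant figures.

γ = Δt/Δτ = 59.3/39.2 = 1.5128.
β = √(1 − 1/γ²) = √(1 − 0.436955) = √0.563045 = 0.750.

0.750c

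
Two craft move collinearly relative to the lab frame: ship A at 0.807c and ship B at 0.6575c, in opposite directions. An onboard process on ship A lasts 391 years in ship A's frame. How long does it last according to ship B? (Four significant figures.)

Speed of ship A in ship B's frame: u = (v_A + v_B)/(1 + v_A v_B/c²) = (0.807 + 0.6575)/(1 + 0.807×0.6575) = 1.4645/1.5306025 = 0.95681; |u| = 0.95681c.
γ for this relative speed: γ = 1/√(1 − 0.915485) = 3.4398.
Ship A's interval is proper; time dilation gives Δt_B = γΔτ = 3.4398 × 391 years = 1345 years.

1345 years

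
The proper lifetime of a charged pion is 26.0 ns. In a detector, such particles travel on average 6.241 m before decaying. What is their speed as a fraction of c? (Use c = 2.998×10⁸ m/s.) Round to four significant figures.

Lab distance = (lab lifetime)·v = γτ·βc, so βγ = d/(cτ) = 6.241/(2.998×10⁸ × 2.600×10^-8) = 0.80066.
With βγ = 0.80066: γ² = 1 + (βγ)² = 1.641056, and β = (βγ)/γ = 0.80066/1.28104 = 0.6250.

0.6250c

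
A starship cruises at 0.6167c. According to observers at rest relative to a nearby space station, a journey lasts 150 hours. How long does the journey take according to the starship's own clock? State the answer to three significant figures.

With β = 0.6167, γ = 1/√(1 − 0.6167²) = 1/√0.61968111 = 1.2703.
The starship's clock runs slow as seen from a nearby space station, so Δτ = Δt/γ = 150/1.2703 = 118 hours.

118 hours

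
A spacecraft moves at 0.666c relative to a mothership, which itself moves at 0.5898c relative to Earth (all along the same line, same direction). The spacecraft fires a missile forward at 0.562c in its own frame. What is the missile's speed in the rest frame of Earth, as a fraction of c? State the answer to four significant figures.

Apply u = (u'+v)/(1+u'v) twice. Missile in the mothership frame: (0.562+0.666)/(1+0.562·0.666) = 1.228/1.374292 = 0.89355c.
That velocity, transformed to the rest frame of Earth: (0.89355+0.5898)/(1+0.89355·0.5898) = 1.48335/1.52701579 = 0.9714c.

0.9714c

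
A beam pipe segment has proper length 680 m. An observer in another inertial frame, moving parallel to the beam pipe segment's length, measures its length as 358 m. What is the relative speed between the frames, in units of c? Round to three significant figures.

Length contraction gives γ = L₀/L = 680/358 = 1.8994.
β = √(1 − 1/γ²) = √0.722817 = 0.850.

0.850c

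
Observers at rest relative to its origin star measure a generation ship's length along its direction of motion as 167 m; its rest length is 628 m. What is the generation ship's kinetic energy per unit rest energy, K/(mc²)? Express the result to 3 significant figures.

2.76

From L = L₀/γ: γ = 628/167 = 3.76048.
K/(mc²) = γ − 1 = 3.76048 − 1 = 2.76.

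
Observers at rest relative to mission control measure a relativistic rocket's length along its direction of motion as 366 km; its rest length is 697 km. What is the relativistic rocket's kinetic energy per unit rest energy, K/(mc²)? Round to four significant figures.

Length contraction gives γ = L₀/L = 697/366 = 1.90437.
Since K = (γ−1)mc², K/(mc²) = 1.90437 − 1 = 0.9044.

0.9044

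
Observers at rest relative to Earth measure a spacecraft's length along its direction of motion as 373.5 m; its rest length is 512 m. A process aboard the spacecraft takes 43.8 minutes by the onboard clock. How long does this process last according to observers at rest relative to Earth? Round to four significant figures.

60.04 minutes

Length contraction gives γ = L₀/L = 512/373.5 = 1.37082.
The same γ dilates the second interval: 1.37082 × 43.8 minutes = 60.04 minutes.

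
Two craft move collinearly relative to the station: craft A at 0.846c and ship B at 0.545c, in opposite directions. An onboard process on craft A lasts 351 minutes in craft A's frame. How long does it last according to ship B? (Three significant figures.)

1150 minutes

Speed of craft A in ship B's frame: u = (v_A + v_B)/(1 + v_A v_B/c²) = (0.846 + 0.545)/(1 + 0.846×0.545) = 1.391/1.46107 = 0.95204; |u| = 0.95204c.
At |u| = 0.95204c, γ = (1 − 0.90638)^(−1/2) = 3.2683.
The clock on craft A records proper time, so ship B measures Δt = γΔτ = 3.2683 × 351 = 1150 minutes.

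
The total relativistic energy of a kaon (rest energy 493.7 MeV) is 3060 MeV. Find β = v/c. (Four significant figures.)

Total energy E = γmc² gives γ = 3060/493.7 = 6.1981.
Hence β = √(1 − 1/γ²) = √(1 − 0.0260305) = √0.9739695 = 0.9869.

0.9869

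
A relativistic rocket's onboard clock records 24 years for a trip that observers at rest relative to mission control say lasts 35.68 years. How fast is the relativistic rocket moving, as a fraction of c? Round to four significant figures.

γ = Δt/Δτ = 35.68/24 = 1.4867.
β = √(1 − 1/γ²) = √(1 − 0.452432) = √0.547568 = 0.7400.

0.7400c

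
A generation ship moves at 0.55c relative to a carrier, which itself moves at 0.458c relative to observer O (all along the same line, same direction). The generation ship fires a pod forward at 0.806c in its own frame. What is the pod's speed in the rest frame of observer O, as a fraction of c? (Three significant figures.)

Apply u = (u'+v)/(1+u'v) twice. Pod in the carrier frame: (0.806+0.55)/(1+0.806·0.55) = 1.356/1.4433 = 0.93951c.
That velocity, transformed to the rest frame of observer O: (0.93951+0.458)/(1+0.93951·0.458) = 1.39751/1.43029558 = 0.97708c.

0.977c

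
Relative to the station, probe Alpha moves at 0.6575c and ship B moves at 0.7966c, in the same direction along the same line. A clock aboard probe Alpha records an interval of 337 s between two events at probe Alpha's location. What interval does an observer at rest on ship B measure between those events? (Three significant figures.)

352 s

Transform probe Alpha's velocity into ship B's frame: (0.6575 − 0.7966)/(1 − 0.6575·0.7966) = −0.1391/0.4762355, so the relative speed is 0.29208c.
γ for this relative speed: γ = 1/√(1 − 0.0853107) = 1.0456.
Probe Alpha's interval is proper; time dilation gives Δt_B = γΔτ = 1.0456 × 337 s = 352 s.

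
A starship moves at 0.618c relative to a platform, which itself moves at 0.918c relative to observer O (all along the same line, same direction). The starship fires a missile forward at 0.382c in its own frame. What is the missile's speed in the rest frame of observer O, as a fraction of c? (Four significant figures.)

0.9910c

Apply u = (u'+v)/(1+u'v) twice. Missile in the platform frame: (0.382+0.618)/(1+0.382·0.618) = 1/1.236076 = 0.80901c.
That velocity, transformed to the rest frame of observer O: (0.80901+0.918)/(1+0.80901·0.918) = 1.72701/1.74267118 = 0.99101c.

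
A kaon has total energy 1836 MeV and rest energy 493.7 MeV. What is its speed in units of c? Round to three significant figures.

0.963c

γ = E/(mc²) = 1836/493.7 = 3.7189.
β = √(1 − 1/γ²) = √(1 − 0.0723054) = √0.9276946 = 0.963.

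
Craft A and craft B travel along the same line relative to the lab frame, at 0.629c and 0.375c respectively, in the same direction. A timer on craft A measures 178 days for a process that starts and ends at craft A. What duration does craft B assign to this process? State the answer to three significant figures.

Speed of craft A in craft B's frame: u = (v_A − v_B)/(1 − v_A v_B/c²) = (0.629 − 0.375)/(1 − 0.629×0.375) = 0.254/0.764125 = 0.33241; |u| = 0.33241c.
γ for this relative speed: γ = 1/√(1 − 0.110496) = 1.0603.
The clock on craft A records proper time, so craft B measures Δt = γΔτ = 1.0603 × 178 = 189 days.

189 days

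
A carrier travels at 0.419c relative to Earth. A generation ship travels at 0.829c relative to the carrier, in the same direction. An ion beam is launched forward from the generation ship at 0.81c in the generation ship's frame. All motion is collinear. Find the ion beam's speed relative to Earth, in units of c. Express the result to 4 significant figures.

0.9920c

First combine the ion beam and generation ship (S''→S'): u₁ = (0.81 + 0.829)/(1 + 0.81×0.829) = 1.639/1.67149 = 0.98056.
Then combine with the carrier (S'→S): u = (0.98056 + 0.419)/(1 + 0.98056×0.419) = 1.39956/1.41085464 = 0.99199.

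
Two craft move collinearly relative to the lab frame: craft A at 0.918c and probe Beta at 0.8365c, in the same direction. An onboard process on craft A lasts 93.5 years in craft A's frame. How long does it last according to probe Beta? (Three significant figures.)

99.9 years

Speed of craft A in probe Beta's frame: u = (v_A − v_B)/(1 − v_A v_B/c²) = (0.918 − 0.8365)/(1 − 0.918×0.8365) = 0.0815/0.232093 = 0.35115; |u| = 0.35115c.
At |u| = 0.35115c, γ = (1 − 0.123306)^(−1/2) = 1.068.
The clock on craft A records proper time, so probe Beta measures Δt = γΔτ = 1.068 × 93.5 = 99.9 years.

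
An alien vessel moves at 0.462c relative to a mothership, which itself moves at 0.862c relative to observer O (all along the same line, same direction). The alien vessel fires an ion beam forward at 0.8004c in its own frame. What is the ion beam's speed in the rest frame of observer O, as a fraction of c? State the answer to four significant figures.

First combine the ion beam and alien vessel (S''→S'): u₁ = (0.8004 + 0.462)/(1 + 0.8004×0.462) = 1.2624/1.3697848 = 0.9216.
Then combine with the mothership (S'→S): u = (0.9216 + 0.862)/(1 + 0.9216×0.862) = 1.7836/1.7944192 = 0.99397.

0.9940c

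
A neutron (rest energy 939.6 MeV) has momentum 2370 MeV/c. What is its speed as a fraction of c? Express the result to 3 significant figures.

βγ = pc/(mc²) = 2370/939.6 = 2.5223.
Since γ² = 1 + (βγ)² = 7.362, γ = √7.362 = 2.7133, and β = (βγ)/γ = 2.5223/2.7133 = 0.930.

0.930c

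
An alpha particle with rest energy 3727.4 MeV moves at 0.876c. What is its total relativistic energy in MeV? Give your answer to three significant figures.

7730 MeV

β² = 0.767376, so γ = 1/√0.232624 = 2.0734.
Total energy: E = γmc² = 2.0734 × 3727.4 MeV = 7730 MeV.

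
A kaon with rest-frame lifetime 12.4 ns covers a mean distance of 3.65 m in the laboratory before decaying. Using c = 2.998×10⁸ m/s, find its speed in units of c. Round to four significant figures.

Let x = d/(cτ) = 3.650 m / (2.998×10⁸ m/s × 1.240×10^-8 s) = 0.98184. Since d = βγcτ, x = βγ = β/√(1−β²).
Solving: β² = x²/(1+x²) = 0.96401/1.96401 = 0.490838, so β = 0.7006.

0.7006c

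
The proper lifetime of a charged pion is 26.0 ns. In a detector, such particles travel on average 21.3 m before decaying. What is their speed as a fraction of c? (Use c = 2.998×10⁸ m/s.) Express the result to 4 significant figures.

Let x = d/(cτ) = 21.30 m / (2.998×10⁸ m/s × 2.600×10^-8 s) = 2.7326. Since d = βγcτ, x = βγ = β/√(1−β²).
Solving: β² = x²/(1+x²) = 7.4671/8.4671 = 0.881896, so β = 0.9391.

0.9391c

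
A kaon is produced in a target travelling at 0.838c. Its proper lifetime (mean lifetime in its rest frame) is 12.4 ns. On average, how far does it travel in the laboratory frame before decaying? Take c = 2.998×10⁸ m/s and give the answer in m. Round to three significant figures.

5.71 m

Lorentz factor: γ = (1 − 0.702244)^(−1/2) = 1.8326.
Lab-frame lifetime: Δt = γτ = 1.8326 × 12.4 ns = 22.724 ns.
Distance: d = vΔt = 0.838 × 2.998×10⁸ m/s × 2.2724×10^-8 s = 5.71 m.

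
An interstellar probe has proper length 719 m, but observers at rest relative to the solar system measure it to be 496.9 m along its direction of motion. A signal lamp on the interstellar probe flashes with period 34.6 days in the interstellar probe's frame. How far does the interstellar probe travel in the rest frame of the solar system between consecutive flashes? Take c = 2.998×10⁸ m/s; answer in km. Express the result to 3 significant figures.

9.37×10^11 km

From L = L₀/γ: γ = 719/496.9 = 1.44697.
β = √(1 − 1/γ²) = 0.72276. Lab-frame period = γτ = 1.44697×34.6 days = 50.065 days. Distance = βc × γτ = 0.72276 × 2.998×10⁸ m/s × 4325616 s = 9.3729×10^14 m = 9.37×10^11 km.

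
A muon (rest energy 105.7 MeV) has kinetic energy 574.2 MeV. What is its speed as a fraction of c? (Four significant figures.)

K = (γ−1)mc², so γ = 1 + 574.2/105.7 = 6.4324.
Then v/c = √(1 − γ⁻²) = √(1 − 0.0241687) = √0.9758313 = 0.9878.

0.9878c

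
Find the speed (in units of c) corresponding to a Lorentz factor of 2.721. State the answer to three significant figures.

0.930c

β = √(1 − 1/γ²) = √(1 − 1/7.403841) = √0.864935 = 0.930.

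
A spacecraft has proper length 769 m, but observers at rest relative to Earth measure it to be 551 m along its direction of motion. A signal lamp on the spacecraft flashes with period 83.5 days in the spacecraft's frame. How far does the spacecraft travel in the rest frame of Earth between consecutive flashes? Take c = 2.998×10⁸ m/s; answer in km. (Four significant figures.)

2.106×10^12 km

Length contraction gives γ = L₀/L = 769/551 = 1.39564.
β = √(1 − 1/γ²) = 0.69757. Lab-frame period = γτ = 1.39564×83.5 days = 116.54 days. Distance = βc × γτ = 0.69757 × 2.998×10⁸ m/s × 10069056 s = 2.1058×10^15 m = 2.106×10^12 km.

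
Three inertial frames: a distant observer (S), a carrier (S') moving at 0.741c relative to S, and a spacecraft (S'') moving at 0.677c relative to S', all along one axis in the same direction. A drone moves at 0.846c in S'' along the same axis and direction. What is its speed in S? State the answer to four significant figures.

First combine the drone and spacecraft (S''→S'): u₁ = (0.846 + 0.677)/(1 + 0.846×0.677) = 1.523/1.572742 = 0.96837.
Then combine with the carrier (S'→S): u = (0.96837 + 0.741)/(1 + 0.96837×0.741) = 1.70937/1.71756217 = 0.99523.

0.9952c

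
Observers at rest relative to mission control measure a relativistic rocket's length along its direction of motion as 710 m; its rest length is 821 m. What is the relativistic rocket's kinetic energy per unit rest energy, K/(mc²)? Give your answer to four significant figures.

0.1563

γ = L₀/L = 821/710 = 1.15634.
Since K = (γ−1)mc², K/(mc²) = 1.15634 − 1 = 0.1563.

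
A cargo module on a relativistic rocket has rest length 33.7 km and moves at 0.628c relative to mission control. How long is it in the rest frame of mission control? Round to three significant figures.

26.2 km

γ = 1/√(1 − β²) = 1/√(1 − 0.394384) = 1/√0.605616 = 1/0.778213 = 1.285.
Along the direction of motion the measured length is L₀/γ = 33.7/1.285 = 26.2 km.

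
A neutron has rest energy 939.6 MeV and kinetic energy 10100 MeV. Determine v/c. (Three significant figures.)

K = (γ−1)mc², so γ = 1 + 10100/939.6 = 11.749.
Then v/c = √(1 − γ⁻²) = √(1 − 0.00724433) = √0.99275567 = 0.996.

0.996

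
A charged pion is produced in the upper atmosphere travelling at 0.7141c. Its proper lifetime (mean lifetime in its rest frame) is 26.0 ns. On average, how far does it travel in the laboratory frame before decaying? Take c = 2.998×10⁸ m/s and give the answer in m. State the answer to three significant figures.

With β = 0.7141, γ = 1/√(1 − 0.7141²) = 1/√0.49006119 = 1.4285.
Lab-frame lifetime: Δt = γτ = 1.4285 × 26.0 ns = 37.141 ns.
Distance: d = vΔt = 0.7141 × 2.998×10⁸ m/s × 3.7141×10^-8 s = 7.95 m.

7.95 m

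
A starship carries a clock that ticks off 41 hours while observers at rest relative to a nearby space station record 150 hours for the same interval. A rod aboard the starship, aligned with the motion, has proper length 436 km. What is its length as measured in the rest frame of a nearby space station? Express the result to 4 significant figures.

119.2 km

From Δt = γΔτ: γ = 150/41 = 3.65854.
L = L₀/γ = 436/3.65854 = 119.2 km.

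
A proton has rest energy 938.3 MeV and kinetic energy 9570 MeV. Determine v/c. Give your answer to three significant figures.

0.996

K = (γ−1)mc², so γ = 1 + 9570/938.3 = 11.199.
Then v/c = √(1 − γ⁻²) = √(1 − 0.00797336) = √0.99202664 = 0.996.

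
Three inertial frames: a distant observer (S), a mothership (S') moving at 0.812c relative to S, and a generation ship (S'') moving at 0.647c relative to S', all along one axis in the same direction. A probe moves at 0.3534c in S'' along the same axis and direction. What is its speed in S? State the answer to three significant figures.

0.979c

Apply u = (u'+v)/(1+u'v) twice. Probe in the mothership frame: (0.3534+0.647)/(1+0.3534·0.647) = 1.0004/1.2286498 = 0.81423c.
That velocity, transformed to the rest frame of a distant observer: (0.81423+0.812)/(1+0.81423·0.812) = 1.62623/1.66115476 = 0.97898c.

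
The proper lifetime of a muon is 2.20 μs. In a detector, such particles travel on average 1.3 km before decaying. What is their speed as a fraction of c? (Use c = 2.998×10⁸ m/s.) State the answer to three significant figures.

0.892c

Lab distance = (lab lifetime)·v = γτ·βc, so βγ = d/(cτ) = 1300/(2.998×10⁸ × 2.200×10^-6) = 1.971.
With βγ = 1.971: γ² = 1 + (βγ)² = 4.88484, and β = (βγ)/γ = 1.971/2.21017 = 0.892.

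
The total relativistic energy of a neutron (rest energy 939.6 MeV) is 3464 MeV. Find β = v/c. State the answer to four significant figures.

0.9625

Total energy E = γmc² gives γ = 3464/939.6 = 3.6867.
Hence β = √(1 − 1/γ²) = √(1 − 0.073574) = √0.926426 = 0.9625.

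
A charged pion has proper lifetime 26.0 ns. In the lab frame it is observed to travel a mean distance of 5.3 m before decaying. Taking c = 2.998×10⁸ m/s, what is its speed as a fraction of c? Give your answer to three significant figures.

Lab distance = (lab lifetime)·v = γτ·βc, so βγ = d/(cτ) = 5.300/(2.998×10⁸ × 2.600×10^-8) = 0.67994.
With βγ = 0.67994: γ² = 1 + (βγ)² = 1.462318, and β = (βγ)/γ = 0.67994/1.20926 = 0.562.

0.562c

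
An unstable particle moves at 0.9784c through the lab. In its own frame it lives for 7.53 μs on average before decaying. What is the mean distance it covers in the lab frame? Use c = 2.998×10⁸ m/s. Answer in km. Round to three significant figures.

10.7 km

With β = 0.9784, γ = 1/√(1 − 0.9784²) = 1/√0.04273344 = 4.8374.
Lab-frame lifetime: Δt = γτ = 4.8374 × 7.53 μs = 36.426 μs.
Distance: d = vΔt = 0.9784 × 2.998×10⁸ m/s × 3.6426×10^-5 s = 10700 m = 10.7 km.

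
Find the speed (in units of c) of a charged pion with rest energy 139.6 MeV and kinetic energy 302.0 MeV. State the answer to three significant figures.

0.949c

γ = 1 + K/(mc²) = 1 + 302.0/139.6 = 3.1633.
β = √(1 − 1/γ²) = √(1 − 0.0999354) = √0.9000646 = 0.949.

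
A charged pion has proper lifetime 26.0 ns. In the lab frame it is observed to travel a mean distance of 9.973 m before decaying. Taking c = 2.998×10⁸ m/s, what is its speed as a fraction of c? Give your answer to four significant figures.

0.7879c

d = βγcτ ⇒ βγ = d/(cτ) = 9.973 m / (7.7948 m) = 1.2794.
β = (βγ)/√(1+(βγ)²) = 1.2794/√2.63686 = 0.7879.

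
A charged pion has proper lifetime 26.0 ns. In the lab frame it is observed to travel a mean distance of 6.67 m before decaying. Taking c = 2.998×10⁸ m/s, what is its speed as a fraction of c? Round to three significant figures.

0.650c

Let x = d/(cτ) = 6.670 m / (2.998×10⁸ m/s × 2.600×10^-8 s) = 0.8557. Since d = βγcτ, x = βγ = β/√(1−β²).
Solving: β² = x²/(1+x²) = 0.732222/1.732222 = 0.422707, so β = 0.650.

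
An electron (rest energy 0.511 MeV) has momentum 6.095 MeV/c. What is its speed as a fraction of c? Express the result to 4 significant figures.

0.9965c

βγ = pc/(mc²) = 6.095/0.511 = 11.928.
Since γ² = 1 + (βγ)² = 143.277, γ = √143.277 = 11.9698, and β = (βγ)/γ = 11.928/11.9698 = 0.9965.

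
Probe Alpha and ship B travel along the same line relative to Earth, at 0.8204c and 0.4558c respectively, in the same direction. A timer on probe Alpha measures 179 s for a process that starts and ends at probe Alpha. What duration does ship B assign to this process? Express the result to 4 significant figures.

The velocity of probe Alpha relative to ship B is (0.8204 − 0.4558)c / (1 − 0.8204×0.4558) = 0.58237c; relative speed 0.58237c.
γ for this relative speed: γ = 1/√(1 − 0.339155) = 1.2301.
Probe Alpha's interval is proper; time dilation gives Δt_B = γΔτ = 1.2301 × 179 s = 220.2 s.

220.2 s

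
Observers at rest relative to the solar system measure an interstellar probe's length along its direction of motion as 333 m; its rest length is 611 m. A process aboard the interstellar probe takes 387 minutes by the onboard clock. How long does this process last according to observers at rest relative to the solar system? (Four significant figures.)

710.1 minutes

Length contraction gives γ = L₀/L = 611/333 = 1.83483.
The same γ dilates the second interval: 1.83483 × 387 minutes = 710.1 minutes.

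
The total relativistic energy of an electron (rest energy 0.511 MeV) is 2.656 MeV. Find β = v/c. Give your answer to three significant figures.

0.981

Total energy E = γmc² gives γ = 2.656/0.511 = 5.1977.
Hence β = √(1 − 1/γ²) = √(1 − 0.037015) = √0.962985 = 0.981.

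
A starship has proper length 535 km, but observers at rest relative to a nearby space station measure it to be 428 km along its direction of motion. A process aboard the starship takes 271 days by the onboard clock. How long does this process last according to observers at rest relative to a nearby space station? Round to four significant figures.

γ = L₀/L = 535/428 = 1.25.
Δt = γΔτ = 1.25 × 271 = 338.8 days.

338.8 days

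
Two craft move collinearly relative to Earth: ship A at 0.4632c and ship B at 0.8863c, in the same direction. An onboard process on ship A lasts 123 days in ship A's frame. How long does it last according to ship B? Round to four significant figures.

The velocity of ship A relative to ship B is (0.4632 − 0.8863)c / (1 − 0.4632×0.8863) = −0.71777c; relative speed 0.71777c.
γ for this relative speed: γ = 1/√(1 − 0.515194) = 1.4362.
The clock on ship A records proper time, so ship B measures Δt = γΔτ = 1.4362 × 123 = 176.7 days.

176.7 days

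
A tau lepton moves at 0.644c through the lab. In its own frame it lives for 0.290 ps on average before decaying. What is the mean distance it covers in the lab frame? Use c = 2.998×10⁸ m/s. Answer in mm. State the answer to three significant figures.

0.0732 mm

β² = 0.414736, so γ = 1/√0.585264 = 1.3071.
Lab-frame lifetime: Δt = γτ = 1.3071 × 0.290 ps = 0.37906 ps.
Distance: d = vΔt = 0.644 × 2.998×10⁸ m/s × 3.7906×10^-13 s = 7.32×10^-5 m = 0.0732 mm.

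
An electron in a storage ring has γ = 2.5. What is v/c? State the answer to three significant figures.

β = √(1 − 1/γ²) = √(1 − 1/6.25) = √0.84 = 0.917.

0.917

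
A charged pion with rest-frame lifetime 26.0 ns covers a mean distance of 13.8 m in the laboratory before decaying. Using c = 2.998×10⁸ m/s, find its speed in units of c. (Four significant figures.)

Let x = d/(cτ) = 13.80 m / (2.998×10⁸ m/s × 2.600×10^-8 s) = 1.7704. Since d = βγcτ, x = βγ = β/√(1−β²).
Solving: β² = x²/(1+x²) = 3.13432/4.13432 = 0.758122, so β = 0.8707.

0.8707c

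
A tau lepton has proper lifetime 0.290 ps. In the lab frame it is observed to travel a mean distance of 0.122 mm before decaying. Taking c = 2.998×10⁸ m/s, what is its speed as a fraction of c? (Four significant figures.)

0.8144c

Lab distance = (lab lifetime)·v = γτ·βc, so βγ = d/(cτ) = 1.220×10^-4/(2.998×10⁸ × 2.900×10^-13) = 1.4032.
With βγ = 1.4032: γ² = 1 + (βγ)² = 2.96897, and β = (βγ)/γ = 1.4032/1.72307 = 0.8144.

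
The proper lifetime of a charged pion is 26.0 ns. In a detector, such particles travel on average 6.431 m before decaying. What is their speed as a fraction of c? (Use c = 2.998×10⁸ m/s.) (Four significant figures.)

Let x = d/(cτ) = 6.431 m / (2.998×10⁸ m/s × 2.600×10^-8 s) = 0.82504. Since d = βγcτ, x = βγ = β/√(1−β²).
Solving: β² = x²/(1+x²) = 0.680691/1.680691 = 0.405007, so β = 0.6364.

0.6364c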